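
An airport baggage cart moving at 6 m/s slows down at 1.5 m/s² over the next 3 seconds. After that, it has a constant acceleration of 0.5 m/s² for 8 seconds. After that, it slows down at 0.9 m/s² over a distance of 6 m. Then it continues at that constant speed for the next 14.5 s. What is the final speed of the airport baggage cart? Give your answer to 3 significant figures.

4.41 m/s

Phase 1 (decelerating): v₀ = 6.00 m/s, a = -1.5 m/s².
v = v₀ + at = 6.00 + (-1.5)(3) = 1.50 m/s
Δx = v₀t + ½at² = 6.00·3 + 0.5·-1.5·3² = 11.2 m

Phase 2 (accelerating): v₀ = 1.50 m/s, a = 0.5 m/s².
v = v₀ + at = 1.50 + (0.5)(8) = 5.50 m/s
Δx = v₀t + ½at² = 1.50·8 + 0.5·0.5·8² = 28.0 m

Phase 3 (decelerating): v₀ = 5.50 m/s, a = -0.9 m/s².
v² = v₀² + 2aΔx = 5.50² + 2·-0.9·6 = 19.4 → v = 4.41 m/s
t = (v − v₀)/a = (4.41 − 5.50)/-0.9 = 1.21 s

Phase 4 (constant speed): v₀ = 4.41 m/s, a = 0 m/s².
v = v₀ + at = 4.41 + (0)(14.5) = 4.41 m/s
Δx = v₀t + ½at² = 4.41·14.5 + 0.5·0·14.5² = 63.9 m
Final speed = 4.41 m/s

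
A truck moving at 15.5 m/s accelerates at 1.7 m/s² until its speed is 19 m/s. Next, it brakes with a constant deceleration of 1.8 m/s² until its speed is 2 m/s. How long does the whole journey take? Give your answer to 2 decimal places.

11.50 s

Phase 1 (accelerating): v₀ = 15.5 m/s, a = 1.7 m/s².
v = v₀ + at → t = (19 − 15.5) / 1.7 = 2.06 s
v² = v₀² + 2aΔx → Δx = (19² − 15.5²)/(2·1.7) = 35.5 m

Phase 2 (decelerating): v₀ = 19.0 m/s, a = -1.8 m/s².
v = v₀ + at → t = (2 − 19.0) / -1.8 = 9.44 s
v² = v₀² + 2aΔx → Δx = (2² − 19.0²)/(2·-1.8) = 99.2 m
Total time = 2.06 + 9.44 = 11.5 s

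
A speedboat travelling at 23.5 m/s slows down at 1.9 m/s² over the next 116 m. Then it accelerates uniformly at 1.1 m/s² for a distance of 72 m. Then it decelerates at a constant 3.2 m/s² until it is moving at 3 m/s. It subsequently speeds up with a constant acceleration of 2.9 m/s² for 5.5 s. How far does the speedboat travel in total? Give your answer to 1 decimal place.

289.1 m

Phase 1 (decelerating): v₀ = 23.5 m/s, a = -1.9 m/s².
v² = v₀² + 2aΔx = 23.5² + 2·-1.9·116 = 111 → v = 10.6 m/s
t = (v − v₀)/a = (10.6 − 23.5)/-1.9 = 6.81 s

Phase 2 (accelerating): v₀ = 10.6 m/s, a = 1.1 m/s².
v² = v₀² + 2aΔx = 10.6² + 2·1.1·72 = 270 → v = 16.4 m/s
t = (v − v₀)/a = (16.4 − 10.6)/1.1 = 5.34 s

Phase 3 (decelerating): v₀ = 16.4 m/s, a = -3.2 m/s².
v = v₀ + at → t = (3 − 16.4) / -3.2 = 4.20 s
v² = v₀² + 2aΔx → Δx = (3² − 16.4²)/(2·-3.2) = 40.8 m

Phase 4 (accelerating): v₀ = 3.00 m/s, a = 2.9 m/s².
v = v₀ + at = 3.00 + (2.9)(5.5) = 18.9 m/s
Δx = v₀t + ½at² = 3.00·5.5 + 0.5·2.9·5.5² = 60.4 m
Total distance = 116 + 72.0 + 40.8 + 60.4 = 289 m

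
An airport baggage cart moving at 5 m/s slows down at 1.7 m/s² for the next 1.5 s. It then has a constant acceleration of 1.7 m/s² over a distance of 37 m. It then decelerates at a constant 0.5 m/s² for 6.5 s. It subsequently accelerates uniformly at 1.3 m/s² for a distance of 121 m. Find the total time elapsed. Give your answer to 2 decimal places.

Phase 1 (decelerating): v₀ = 5.00 m/s, a = -1.7 m/s².
v = v₀ + at = 5.00 + (-1.7)(1.5) = 2.45 m/s
Δx = v₀t + ½at² = 5.00·1.5 + 0.5·-1.7·1.5² = 5.59 m

Phase 2 (accelerating): v₀ = 2.45 m/s, a = 1.7 m/s².
v² = v₀² + 2aΔx = 2.45² + 2·1.7·37 = 132 → v = 11.5 m/s
t = (v − v₀)/a = (11.5 − 2.45)/1.7 = 5.31 s

Phase 3 (decelerating): v₀ = 11.5 m/s, a = -0.5 m/s².
v = v₀ + at = 11.5 + (-0.5)(6.5) = 8.23 m/s
Δx = v₀t + ½at² = 11.5·6.5 + 0.5·-0.5·6.5² = 64.1 m

Phase 4 (accelerating): v₀ = 8.23 m/s, a = 1.3 m/s².
v² = v₀² + 2aΔx = 8.23² + 2·1.3·121 = 382 → v = 19.6 m/s
t = (v − v₀)/a = (19.6 − 8.23)/1.3 = 8.71 s
Total time = 1.50 + 5.31 + 6.50 + 8.71 = 22.0 s

22.02 s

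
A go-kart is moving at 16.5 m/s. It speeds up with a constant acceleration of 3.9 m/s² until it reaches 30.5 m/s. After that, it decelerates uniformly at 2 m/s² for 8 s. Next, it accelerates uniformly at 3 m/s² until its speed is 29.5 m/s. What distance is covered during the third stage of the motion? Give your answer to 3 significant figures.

110 m

Phase 1 (accelerating): v₀ = 16.5 m/s, a = 3.9 m/s².
v = v₀ + at → t = (30.5 − 16.5) / 3.9 = 3.59 s
v² = v₀² + 2aΔx → Δx = (30.5² − 16.5²)/(2·3.9) = 84.4 m

Phase 2 (decelerating): v₀ = 30.5 m/s, a = -2 m/s².
v = v₀ + at = 30.5 + (-2)(8) = 14.5 m/s
Δx = v₀t + ½at² = 30.5·8 + 0.5·-2·8² = 180 m

Phase 3 (accelerating): v₀ = 14.5 m/s, a = 3 m/s².
v = v₀ + at → t = (29.5 − 14.5) / 3 = 5.00 s
v² = v₀² + 2aΔx → Δx = (29.5² − 14.5²)/(2·3) = 110 m
Distance in phase 3 = 110 m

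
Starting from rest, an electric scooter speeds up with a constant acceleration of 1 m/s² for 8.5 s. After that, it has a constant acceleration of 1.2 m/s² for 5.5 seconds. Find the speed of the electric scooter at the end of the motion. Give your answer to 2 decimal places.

15.10 m/s

Phase 1 (accelerating): v₀ = 0 m/s, a = 1 m/s².
v = v₀ + at = 0 + (1)(8.5) = 8.50 m/s
Δx = v₀t + ½at² = 0·8.5 + 0.5·1·8.5² = 36.1 m

Phase 2 (accelerating): v₀ = 8.50 m/s, a = 1.2 m/s².
v = v₀ + at = 8.50 + (1.2)(5.5) = 15.1 m/s
Δx = v₀t + ½at² = 8.50·5.5 + 0.5·1.2·5.5² = 64.9 m
Final speed = 15.1 m/s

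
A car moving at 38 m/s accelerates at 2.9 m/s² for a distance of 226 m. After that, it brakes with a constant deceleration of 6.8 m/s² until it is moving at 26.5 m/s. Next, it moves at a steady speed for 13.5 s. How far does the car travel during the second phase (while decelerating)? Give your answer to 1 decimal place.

Phase 1 (accelerating): v₀ = 38.0 m/s, a = 2.9 m/s².
v² = v₀² + 2aΔx = 38.0² + 2·2.9·226 = 2750 → v = 52.5 m/s
t = (v − v₀)/a = (52.5 − 38.0)/2.9 = 5.00 s

Phase 2 (decelerating): v₀ = 52.5 m/s, a = -6.8 m/s².
v = v₀ + at → t = (26.5 − 52.5) / -6.8 = 3.82 s
v² = v₀² + 2aΔx → Δx = (26.5² − 52.5²)/(2·-6.8) = 151 m
Distance in phase 2 = 151 m

150.9 m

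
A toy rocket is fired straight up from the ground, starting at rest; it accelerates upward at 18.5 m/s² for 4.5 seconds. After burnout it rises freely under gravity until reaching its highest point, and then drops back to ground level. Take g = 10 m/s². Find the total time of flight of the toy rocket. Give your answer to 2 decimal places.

23.16 s

Phase 1 (powered ascent): v₀ = 0 m/s, a = 18.5 m/s².
v = v₀ + at = 0 + (18.5)(4.5) = 83.2 m/s
Δx = v₀t + ½at² = 0·4.5 + 0.5·18.5·4.5² = 187 m

Phase 2 (coasting upward): v₀ = 83.2 m/s, a = -10 m/s².
v = v₀ + at → t = (0 − 83.2) / -10 = 8.32 s
v² = v₀² + 2aΔx → Δx = (0² − 83.2²)/(2·-10) = 347 m

Phase 3 (free fall): v₀ = 0 m/s, a = -10 m/s².
Falls 534 m from rest: t = √(2·534/10) = 10.3 s; v = g·t = 103 m/s.
Total time = 4.50 + 8.32 + 10.3 = 23.2 s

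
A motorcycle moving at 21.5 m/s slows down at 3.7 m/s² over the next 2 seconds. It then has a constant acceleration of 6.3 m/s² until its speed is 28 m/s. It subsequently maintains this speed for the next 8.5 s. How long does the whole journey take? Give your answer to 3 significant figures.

12.7 s

Phase 1 (decelerating): v₀ = 21.5 m/s, a = -3.7 m/s².
v = v₀ + at = 21.5 + (-3.7)(2) = 14.1 m/s
Δx = v₀t + ½at² = 21.5·2 + 0.5·-3.7·2² = 35.6 m

Phase 2 (accelerating): v₀ = 14.1 m/s, a = 6.3 m/s².
v = v₀ + at → t = (28 − 14.1) / 6.3 = 2.21 s
v² = v₀² + 2aΔx → Δx = (28² − 14.1²)/(2·6.3) = 46.4 m

Phase 3 (constant speed): v₀ = 28.0 m/s, a = 0 m/s².
v = v₀ + at = 28.0 + (0)(8.5) = 28.0 m/s
Δx = v₀t + ½at² = 28.0·8.5 + 0.5·0·8.5² = 238 m
Total time = 2.00 + 2.21 + 8.50 = 12.7 s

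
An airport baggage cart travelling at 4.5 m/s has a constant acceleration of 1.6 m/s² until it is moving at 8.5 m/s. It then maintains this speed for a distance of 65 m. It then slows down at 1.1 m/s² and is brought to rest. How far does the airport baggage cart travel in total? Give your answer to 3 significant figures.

114 m

Phase 1 (accelerating): v₀ = 4.50 m/s, a = 1.6 m/s².
v = v₀ + at → t = (8.5 − 4.50) / 1.6 = 2.50 s
v² = v₀² + 2aΔx → Δx = (8.5² − 4.50²)/(2·1.6) = 16.2 m

Phase 2 (constant speed): v₀ = 8.50 m/s, a = 0 m/s².
Constant speed: t = d/v = 65/8.50 = 7.65 s

Phase 3 (decelerating): v₀ = 8.50 m/s, a = -1.1 m/s².
v = v₀ + at → t = (0 − 8.50) / -1.1 = 7.73 s
v² = v₀² + 2aΔx → Δx = (0² − 8.50²)/(2·-1.1) = 32.8 m
Total distance = 16.2 + 65.0 + 32.8 = 114 m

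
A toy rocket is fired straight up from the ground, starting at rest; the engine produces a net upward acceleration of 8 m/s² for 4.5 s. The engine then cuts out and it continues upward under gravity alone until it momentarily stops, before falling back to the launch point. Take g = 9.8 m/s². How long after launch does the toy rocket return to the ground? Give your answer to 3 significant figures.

Phase 1 (powered ascent): v₀ = 0 m/s, a = 8 m/s².
v = v₀ + at = 0 + (8)(4.5) = 36.0 m/s
Δx = v₀t + ½at² = 0·4.5 + 0.5·8·4.5² = 81.0 m

Phase 2 (coasting upward): v₀ = 36.0 m/s, a = -9.8 m/s².
v = v₀ + at → t = (0 − 36.0) / -9.8 = 3.67 s
v² = v₀² + 2aΔx → Δx = (0² − 36.0²)/(2·-9.8) = 66.1 m

Phase 3 (free fall): v₀ = 0 m/s, a = -9.8 m/s².
Falls 147 m from rest: t = √(2·147/9.8) = 5.48 s; v = g·t = 53.7 m/s.
Total time = 4.50 + 3.67 + 5.48 = 13.7 s

13.7 s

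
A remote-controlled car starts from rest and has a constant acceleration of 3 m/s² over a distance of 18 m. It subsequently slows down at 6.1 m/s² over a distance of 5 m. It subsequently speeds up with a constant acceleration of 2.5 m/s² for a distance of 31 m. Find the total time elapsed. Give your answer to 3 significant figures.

Phase 1 (accelerating): v₀ = 0 m/s, a = 3 m/s².
v² = v₀² + 2aΔx = 0² + 2·3·18 = 108 → v = 10.4 m/s
t = (v − v₀)/a = (10.4 − 0)/3 = 3.46 s

Phase 2 (decelerating): v₀ = 10.4 m/s, a = -6.1 m/s².
v² = v₀² + 2aΔx = 10.4² + 2·-6.1·5 = 47.0 → v = 6.86 m/s
t = (v − v₀)/a = (6.86 − 10.4)/-6.1 = 0.580 s

Phase 3 (accelerating): v₀ = 6.86 m/s, a = 2.5 m/s².
v² = v₀² + 2aΔx = 6.86² + 2·2.5·31 = 202 → v = 14.2 m/s
t = (v − v₀)/a = (14.2 − 6.86)/2.5 = 2.94 s
Total time = 3.46 + 0.580 + 2.94 = 6.99 s

6.99 s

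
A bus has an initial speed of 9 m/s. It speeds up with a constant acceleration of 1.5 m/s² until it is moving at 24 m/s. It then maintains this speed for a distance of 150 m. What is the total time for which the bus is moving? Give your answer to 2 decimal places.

Phase 1 (accelerating): v₀ = 9.00 m/s, a = 1.5 m/s².
v = v₀ + at → t = (24 − 9.00) / 1.5 = 10.0 s
v² = v₀² + 2aΔx → Δx = (24² − 9.00²)/(2·1.5) = 165 m

Phase 2 (constant speed): v₀ = 24.0 m/s, a = 0 m/s².
Constant speed: t = d/v = 150/24.0 = 6.25 s
Total time = 10.0 + 6.25 = 16.2 s

16.25 s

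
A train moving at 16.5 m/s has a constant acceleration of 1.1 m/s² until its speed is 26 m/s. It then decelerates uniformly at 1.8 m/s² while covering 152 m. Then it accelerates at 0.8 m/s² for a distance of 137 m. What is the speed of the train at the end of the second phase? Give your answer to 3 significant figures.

Phase 1 (accelerating): v₀ = 16.5 m/s, a = 1.1 m/s².
v = v₀ + at → t = (26 − 16.5) / 1.1 = 8.64 s
v² = v₀² + 2aΔx → Δx = (26² − 16.5²)/(2·1.1) = 184 m

Phase 2 (decelerating): v₀ = 26.0 m/s, a = -1.8 m/s².
v² = v₀² + 2aΔx = 26.0² + 2·-1.8·152 = 129 → v = 11.3 m/s
t = (v − v₀)/a = (11.3 − 26.0)/-1.8 = 8.14 s
Speed at end of phase 2 = 11.3 m/s

11.3 m/s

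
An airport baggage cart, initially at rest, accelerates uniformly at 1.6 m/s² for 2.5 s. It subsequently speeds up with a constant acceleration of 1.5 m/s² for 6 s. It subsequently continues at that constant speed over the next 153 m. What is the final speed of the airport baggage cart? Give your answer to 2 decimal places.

13.00 m/s

Phase 1 (accelerating): v₀ = 0 m/s, a = 1.6 m/s².
v = v₀ + at = 0 + (1.6)(2.5) = 4.00 m/s
Δx = v₀t + ½at² = 0·2.5 + 0.5·1.6·2.5² = 5.00 m

Phase 2 (accelerating): v₀ = 4.00 m/s, a = 1.5 m/s².
v = v₀ + at = 4.00 + (1.5)(6) = 13.0 m/s
Δx = v₀t + ½at² = 4.00·6 + 0.5·1.5·6² = 51.0 m

Phase 3 (constant speed): v₀ = 13.0 m/s, a = 0 m/s².
Constant speed: t = d/v = 153/13.0 = 11.8 s
Final speed = 13.0 m/s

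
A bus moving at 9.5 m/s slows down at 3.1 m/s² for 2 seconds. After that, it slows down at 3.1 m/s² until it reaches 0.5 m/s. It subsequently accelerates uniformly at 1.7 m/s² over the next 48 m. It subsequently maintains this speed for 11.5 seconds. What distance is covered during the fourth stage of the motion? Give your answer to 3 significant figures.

147 m

Phase 1 (decelerating): v₀ = 9.50 m/s, a = -3.1 m/s².
v = v₀ + at = 9.50 + (-3.1)(2) = 3.30 m/s
Δx = v₀t + ½at² = 9.50·2 + 0.5·-3.1·2² = 12.8 m

Phase 2 (decelerating): v₀ = 3.30 m/s, a = -3.1 m/s².
v = v₀ + at → t = (0.5 − 3.30) / -3.1 = 0.903 s
v² = v₀² + 2aΔx → Δx = (0.5² − 3.30²)/(2·-3.1) = 1.72 m

Phase 3 (accelerating): v₀ = 0.500 m/s, a = 1.7 m/s².
v² = v₀² + 2aΔx = 0.500² + 2·1.7·48 = 163 → v = 12.8 m/s
t = (v − v₀)/a = (12.8 − 0.500)/1.7 = 7.23 s

Phase 4 (constant speed): v₀ = 12.8 m/s, a = 0 m/s².
v = v₀ + at = 12.8 + (0)(11.5) = 12.8 m/s
Δx = v₀t + ½at² = 12.8·11.5 + 0.5·0·11.5² = 147 m
Distance in phase 4 = 147 m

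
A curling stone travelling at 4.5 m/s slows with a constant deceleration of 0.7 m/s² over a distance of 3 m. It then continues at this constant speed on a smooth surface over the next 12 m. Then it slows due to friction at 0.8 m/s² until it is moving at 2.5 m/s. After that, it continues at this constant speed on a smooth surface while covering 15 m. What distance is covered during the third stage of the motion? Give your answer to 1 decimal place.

Phase 1 (decelerating): v₀ = 4.50 m/s, a = -0.7 m/s².
v² = v₀² + 2aΔx = 4.50² + 2·-0.7·3 = 16.1 → v = 4.01 m/s
t = (v − v₀)/a = (4.01 − 4.50)/-0.7 = 0.705 s

Phase 2 (constant speed): v₀ = 4.01 m/s, a = 0 m/s².
Constant speed: t = d/v = 12/4.01 = 3.00 s

Phase 3 (decelerating): v₀ = 4.01 m/s, a = -0.8 m/s².
v = v₀ + at → t = (2.5 − 4.01) / -0.8 = 1.88 s
v² = v₀² + 2aΔx → Δx = (2.5² − 4.01²)/(2·-0.8) = 6.13 m
Distance in phase 3 = 6.13 m

6.1 m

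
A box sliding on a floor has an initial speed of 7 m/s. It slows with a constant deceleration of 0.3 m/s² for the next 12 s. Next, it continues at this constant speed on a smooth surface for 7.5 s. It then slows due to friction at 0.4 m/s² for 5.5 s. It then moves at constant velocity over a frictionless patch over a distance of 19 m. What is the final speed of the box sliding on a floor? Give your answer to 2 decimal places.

Phase 1 (decelerating): v₀ = 7.00 m/s, a = -0.3 m/s².
v = v₀ + at = 7.00 + (-0.3)(12) = 3.40 m/s
Δx = v₀t + ½at² = 7.00·12 + 0.5·-0.3·12² = 62.4 m

Phase 2 (constant speed): v₀ = 3.40 m/s, a = 0 m/s².
v = v₀ + at = 3.40 + (0)(7.5) = 3.40 m/s
Δx = v₀t + ½at² = 3.40·7.5 + 0.5·0·7.5² = 25.5 m

Phase 3 (decelerating): v₀ = 3.40 m/s, a = -0.4 m/s².
v = v₀ + at = 3.40 + (-0.4)(5.5) = 1.20 m/s
Δx = v₀t + ½at² = 3.40·5.5 + 0.5·-0.4·5.5² = 12.7 m

Phase 4 (constant speed): v₀ = 1.20 m/s, a = 0 m/s².
Constant speed: t = d/v = 19/1.20 = 15.8 s
Final speed = 1.20 m/s

1.20 m/s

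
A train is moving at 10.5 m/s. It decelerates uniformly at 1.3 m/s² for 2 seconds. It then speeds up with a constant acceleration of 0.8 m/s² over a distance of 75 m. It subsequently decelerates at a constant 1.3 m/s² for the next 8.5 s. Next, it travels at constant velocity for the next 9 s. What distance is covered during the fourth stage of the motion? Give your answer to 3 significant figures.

Phase 1 (decelerating): v₀ = 10.5 m/s, a = -1.3 m/s².
v = v₀ + at = 10.5 + (-1.3)(2) = 7.90 m/s
Δx = v₀t + ½at² = 10.5·2 + 0.5·-1.3·2² = 18.4 m

Phase 2 (accelerating): v₀ = 7.90 m/s, a = 0.8 m/s².
v² = v₀² + 2aΔx = 7.90² + 2·0.8·75 = 182 → v = 13.5 m/s
t = (v − v₀)/a = (13.5 − 7.90)/0.8 = 7.01 s

Phase 3 (decelerating): v₀ = 13.5 m/s, a = -1.3 m/s².
v = v₀ + at = 13.5 + (-1.3)(8.5) = 2.46 m/s
Δx = v₀t + ½at² = 13.5·8.5 + 0.5·-1.3·8.5² = 67.8 m

Phase 4 (constant speed): v₀ = 2.46 m/s, a = 0 m/s².
v = v₀ + at = 2.46 + (0)(9) = 2.46 m/s
Δx = v₀t + ½at² = 2.46·9 + 0.5·0·9² = 22.1 m
Distance in phase 4 = 22.1 m

22.1 m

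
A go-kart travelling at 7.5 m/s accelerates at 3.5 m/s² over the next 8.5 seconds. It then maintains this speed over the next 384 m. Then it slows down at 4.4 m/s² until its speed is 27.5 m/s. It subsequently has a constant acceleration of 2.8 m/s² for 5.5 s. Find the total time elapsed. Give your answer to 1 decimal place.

26.5 s

Phase 1 (accelerating): v₀ = 7.50 m/s, a = 3.5 m/s².
v = v₀ + at = 7.50 + (3.5)(8.5) = 37.2 m/s
Δx = v₀t + ½at² = 7.50·8.5 + 0.5·3.5·8.5² = 190 m

Phase 2 (constant speed): v₀ = 37.2 m/s, a = 0 m/s².
Constant speed: t = d/v = 384/37.2 = 10.3 s

Phase 3 (decelerating): v₀ = 37.2 m/s, a = -4.4 m/s².
v = v₀ + at → t = (27.5 − 37.2) / -4.4 = 2.22 s
v² = v₀² + 2aΔx → Δx = (27.5² − 37.2²)/(2·-4.4) = 71.7 m

Phase 4 (accelerating): v₀ = 27.5 m/s, a = 2.8 m/s².
v = v₀ + at = 27.5 + (2.8)(5.5) = 42.9 m/s
Δx = v₀t + ½at² = 27.5·5.5 + 0.5·2.8·5.5² = 194 m
Total time = 8.50 + 10.3 + 2.22 + 5.50 = 26.5 s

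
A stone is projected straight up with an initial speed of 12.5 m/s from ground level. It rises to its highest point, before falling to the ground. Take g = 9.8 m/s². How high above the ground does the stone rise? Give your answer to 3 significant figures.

Phase 1 (rising): v₀ = 12.5 m/s, a = -9.8 m/s².
v = v₀ + at → t = (0 − 12.5) / -9.8 = 1.28 s
v² = v₀² + 2aΔx → Δx = (0² − 12.5²)/(2·-9.8) = 7.97 m
Maximum height = 7.97 m

7.97 m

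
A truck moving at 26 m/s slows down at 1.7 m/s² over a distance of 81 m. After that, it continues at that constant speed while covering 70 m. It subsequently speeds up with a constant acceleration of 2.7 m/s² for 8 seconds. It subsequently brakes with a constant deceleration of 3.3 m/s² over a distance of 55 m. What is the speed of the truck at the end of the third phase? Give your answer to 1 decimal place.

41.6 m/s

Phase 1 (decelerating): v₀ = 26.0 m/s, a = -1.7 m/s².
v² = v₀² + 2aΔx = 26.0² + 2·-1.7·81 = 401 → v = 20.0 m/s
t = (v − v₀)/a = (20.0 − 26.0)/-1.7 = 3.52 s

Phase 2 (constant speed): v₀ = 20.0 m/s, a = 0 m/s².
Constant speed: t = d/v = 70/20.0 = 3.50 s

Phase 3 (accelerating): v₀ = 20.0 m/s, a = 2.7 m/s².
v = v₀ + at = 20.0 + (2.7)(8) = 41.6 m/s
Δx = v₀t + ½at² = 20.0·8 + 0.5·2.7·8² = 247 m
Speed at end of phase 3 = 41.6 m/s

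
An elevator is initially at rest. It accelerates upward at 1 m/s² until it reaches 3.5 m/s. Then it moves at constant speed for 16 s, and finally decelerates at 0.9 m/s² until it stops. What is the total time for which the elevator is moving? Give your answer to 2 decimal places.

23.39 s

Phase 1 (accelerating): v₀ = 0 m/s, a = 1 m/s².
v = v₀ + at → t = (3.5 − 0) / 1 = 3.50 s
v² = v₀² + 2aΔx → Δx = (3.5² − 0²)/(2·1) = 6.12 m

Phase 2 (constant speed): v₀ = 3.50 m/s, a = 0 m/s².
v = v₀ + at = 3.50 + (0)(16) = 3.50 m/s
Δx = v₀t + ½at² = 3.50·16 + 0.5·0·16² = 56.0 m

Phase 3 (decelerating): v₀ = 3.50 m/s, a = -0.9 m/s².
v = v₀ + at → t = (0 − 3.50) / -0.9 = 3.89 s
v² = v₀² + 2aΔx → Δx = (0² − 3.50²)/(2·-0.9) = 6.81 m
Total time = 3.50 + 16.0 + 3.89 = 23.4 s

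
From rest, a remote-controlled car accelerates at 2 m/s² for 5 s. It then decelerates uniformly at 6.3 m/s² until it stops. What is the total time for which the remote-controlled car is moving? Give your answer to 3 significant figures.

Phase 1 (accelerating): v₀ = 0 m/s, a = 2 m/s².
v = v₀ + at = 0 + (2)(5) = 10.0 m/s
Δx = v₀t + ½at² = 0·5 + 0.5·2·5² = 25.0 m

Phase 2 (decelerating): v₀ = 10.0 m/s, a = -6.3 m/s².
v = v₀ + at → t = (0 − 10.0) / -6.3 = 1.59 s
v² = v₀² + 2aΔx → Δx = (0² − 10.0²)/(2·-6.3) = 7.94 m
Total time = 5.00 + 1.59 = 6.59 s

6.59 s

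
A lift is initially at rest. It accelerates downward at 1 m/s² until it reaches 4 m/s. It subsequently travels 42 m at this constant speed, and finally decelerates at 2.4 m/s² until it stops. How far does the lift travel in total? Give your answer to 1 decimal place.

Phase 1 (accelerating): v₀ = 0 m/s, a = 1 m/s².
v = v₀ + at → t = (4 − 0) / 1 = 4.00 s
v² = v₀² + 2aΔx → Δx = (4² − 0²)/(2·1) = 8.00 m

Phase 2 (constant speed): v₀ = 4.00 m/s, a = 0 m/s².
Constant speed: t = d/v = 42/4.00 = 10.5 s

Phase 3 (decelerating): v₀ = 4.00 m/s, a = -2.4 m/s².
v = v₀ + at → t = (0 − 4.00) / -2.4 = 1.67 s
v² = v₀² + 2aΔx → Δx = (0² − 4.00²)/(2·-2.4) = 3.33 m
Total distance = 8.00 + 42.0 + 3.33 = 53.3 m

53.3 m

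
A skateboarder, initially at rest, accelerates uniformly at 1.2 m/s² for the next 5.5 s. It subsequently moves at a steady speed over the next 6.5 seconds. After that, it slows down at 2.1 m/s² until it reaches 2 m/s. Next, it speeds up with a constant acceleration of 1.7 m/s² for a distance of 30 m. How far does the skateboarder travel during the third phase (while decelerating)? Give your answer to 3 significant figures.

9.42 m

Phase 1 (accelerating): v₀ = 0 m/s, a = 1.2 m/s².
v = v₀ + at = 0 + (1.2)(5.5) = 6.60 m/s
Δx = v₀t + ½at² = 0·5.5 + 0.5·1.2·5.5² = 18.1 m

Phase 2 (constant speed): v₀ = 6.60 m/s, a = 0 m/s².
v = v₀ + at = 6.60 + (0)(6.5) = 6.60 m/s
Δx = v₀t + ½at² = 6.60·6.5 + 0.5·0·6.5² = 42.9 m

Phase 3 (decelerating): v₀ = 6.60 m/s, a = -2.1 m/s².
v = v₀ + at → t = (2 − 6.60) / -2.1 = 2.19 s
v² = v₀² + 2aΔx → Δx = (2² − 6.60²)/(2·-2.1) = 9.42 m
Distance in phase 3 = 9.42 m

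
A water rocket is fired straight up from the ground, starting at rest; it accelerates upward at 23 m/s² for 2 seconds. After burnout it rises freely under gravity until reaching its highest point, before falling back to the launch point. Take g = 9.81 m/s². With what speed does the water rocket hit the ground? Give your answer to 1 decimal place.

54.9 m/s

Phase 1 (powered ascent): v₀ = 0 m/s, a = 23 m/s².
v = v₀ + at = 0 + (23)(2) = 46.0 m/s
Δx = v₀t + ½at² = 0·2 + 0.5·23·2² = 46.0 m

Phase 2 (coasting upward): v₀ = 46.0 m/s, a = -9.81 m/s².
v = v₀ + at → t = (0 − 46.0) / -9.81 = 4.69 s
v² = v₀² + 2aΔx → Δx = (0² − 46.0²)/(2·-9.81) = 108 m

Phase 3 (free fall): v₀ = 0 m/s, a = -9.81 m/s².
Falls 154 m from rest: t = √(2·154/9.81) = 5.60 s; v = g·t = 54.9 m/s.
Impact speed = 54.9 m/s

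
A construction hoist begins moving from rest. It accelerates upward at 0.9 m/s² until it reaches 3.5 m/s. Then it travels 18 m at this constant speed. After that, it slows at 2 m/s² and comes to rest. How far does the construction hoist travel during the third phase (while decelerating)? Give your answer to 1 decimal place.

3.1 m

Phase 1 (accelerating): v₀ = 0 m/s, a = 0.9 m/s².
v = v₀ + at → t = (3.5 − 0) / 0.9 = 3.89 s
v² = v₀² + 2aΔx → Δx = (3.5² − 0²)/(2·0.9) = 6.81 m

Phase 2 (constant speed): v₀ = 3.50 m/s, a = 0 m/s².
Constant speed: t = d/v = 18/3.50 = 5.14 s

Phase 3 (decelerating): v₀ = 3.50 m/s, a = -2 m/s².
v = v₀ + at → t = (0 − 3.50) / -2 = 1.75 s
v² = v₀² + 2aΔx → Δx = (0² − 3.50²)/(2·-2) = 3.06 m
Distance in phase 3 = 3.06 m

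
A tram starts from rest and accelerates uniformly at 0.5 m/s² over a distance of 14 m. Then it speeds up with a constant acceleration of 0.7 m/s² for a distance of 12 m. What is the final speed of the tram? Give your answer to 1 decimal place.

Phase 1 (accelerating): v₀ = 0 m/s, a = 0.5 m/s².
v² = v₀² + 2aΔx = 0² + 2·0.5·14 = 14.0 → v = 3.74 m/s
t = (v − v₀)/a = (3.74 − 0)/0.5 = 7.48 s

Phase 2 (accelerating): v₀ = 3.74 m/s, a = 0.7 m/s².
v² = v₀² + 2aΔx = 3.74² + 2·0.7·12 = 30.8 → v = 5.55 m/s
t = (v − v₀)/a = (5.55 − 3.74)/0.7 = 2.58 s
Final speed = 5.55 m/s

5.5 m/s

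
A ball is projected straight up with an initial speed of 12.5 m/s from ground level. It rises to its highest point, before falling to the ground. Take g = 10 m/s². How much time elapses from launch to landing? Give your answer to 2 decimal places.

Phase 1 (rising): v₀ = 12.5 m/s, a = -10 m/s².
v = v₀ + at → t = (0 − 12.5) / -10 = 1.25 s
v² = v₀² + 2aΔx → Δx = (0² − 12.5²)/(2·-10) = 7.81 m

Phase 2 (falling): v₀ = 0 m/s, a = -10 m/s².
Falls 7.81 m from rest: t = √(2·7.81/10) = 1.25 s; v = g·t = 12.5 m/s.
Total time = 1.25 + 1.25 = 2.50 s

2.50 s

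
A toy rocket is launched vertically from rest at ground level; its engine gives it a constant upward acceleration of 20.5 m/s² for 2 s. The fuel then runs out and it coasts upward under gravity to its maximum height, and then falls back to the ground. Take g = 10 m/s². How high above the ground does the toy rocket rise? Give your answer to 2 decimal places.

Phase 1 (powered ascent): v₀ = 0 m/s, a = 20.5 m/s².
v = v₀ + at = 0 + (20.5)(2) = 41.0 m/s
Δx = v₀t + ½at² = 0·2 + 0.5·20.5·2² = 41.0 m

Phase 2 (coasting upward): v₀ = 41.0 m/s, a = -10 m/s².
v = v₀ + at → t = (0 − 41.0) / -10 = 4.10 s
v² = v₀² + 2aΔx → Δx = (0² − 41.0²)/(2·-10) = 84.0 m
Maximum height = 41.0 + 84.0 = 125 m

125.05 m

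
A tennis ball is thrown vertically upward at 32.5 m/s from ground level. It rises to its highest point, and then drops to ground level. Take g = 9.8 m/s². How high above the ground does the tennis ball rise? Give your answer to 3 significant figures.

53.9 m

Phase 1 (rising): v₀ = 32.5 m/s, a = -9.8 m/s².
v = v₀ + at → t = (0 − 32.5) / -9.8 = 3.32 s
v² = v₀² + 2aΔx → Δx = (0² − 32.5²)/(2·-9.8) = 53.9 m
Maximum height = 53.9 m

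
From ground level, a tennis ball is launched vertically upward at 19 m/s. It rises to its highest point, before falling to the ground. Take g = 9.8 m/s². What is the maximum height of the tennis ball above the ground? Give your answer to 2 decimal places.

18.42 m

Phase 1 (rising): v₀ = 19.0 m/s, a = -9.8 m/s².
v = v₀ + at → t = (0 − 19.0) / -9.8 = 1.94 s
v² = v₀² + 2aΔx → Δx = (0² − 19.0²)/(2·-9.8) = 18.4 m
Maximum height = 18.4 m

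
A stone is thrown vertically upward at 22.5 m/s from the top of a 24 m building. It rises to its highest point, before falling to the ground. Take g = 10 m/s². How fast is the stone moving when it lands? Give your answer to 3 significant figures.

Phase 1 (rising): v₀ = 22.5 m/s, a = -10 m/s².
v = v₀ + at → t = (0 − 22.5) / -10 = 2.25 s
v² = v₀² + 2aΔx → Δx = (0² − 22.5²)/(2·-10) = 25.3 m

Phase 2 (falling): v₀ = 0 m/s, a = -10 m/s².
Falls 49.3 m from rest: t = √(2·49.3/10) = 3.14 s; v = g·t = 31.4 m/s.
Final speed = 31.4 m/s

31.4 m/s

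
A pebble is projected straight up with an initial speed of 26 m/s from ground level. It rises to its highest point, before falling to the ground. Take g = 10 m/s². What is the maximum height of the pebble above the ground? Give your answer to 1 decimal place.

Phase 1 (rising): v₀ = 26.0 m/s, a = -10 m/s².
v = v₀ + at → t = (0 − 26.0) / -10 = 2.60 s
v² = v₀² + 2aΔx → Δx = (0² − 26.0²)/(2·-10) = 33.8 m
Maximum height = 33.8 m

33.8 m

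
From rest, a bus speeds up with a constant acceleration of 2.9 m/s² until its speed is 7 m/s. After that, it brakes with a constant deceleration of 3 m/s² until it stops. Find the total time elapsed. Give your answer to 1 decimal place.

Phase 1 (accelerating): v₀ = 0 m/s, a = 2.9 m/s².
v = v₀ + at → t = (7 − 0) / 2.9 = 2.41 s
v² = v₀² + 2aΔx → Δx = (7² − 0²)/(2·2.9) = 8.45 m

Phase 2 (decelerating): v₀ = 7.00 m/s, a = -3 m/s².
v = v₀ + at → t = (0 − 7.00) / -3 = 2.33 s
v² = v₀² + 2aΔx → Δx = (0² − 7.00²)/(2·-3) = 8.17 m
Total time = 2.41 + 2.33 = 4.75 s

4.7 s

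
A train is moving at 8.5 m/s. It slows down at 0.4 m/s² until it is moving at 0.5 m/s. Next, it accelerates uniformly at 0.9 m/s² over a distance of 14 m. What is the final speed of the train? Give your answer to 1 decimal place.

5.0 m/s

Phase 1 (decelerating): v₀ = 8.50 m/s, a = -0.4 m/s².
v = v₀ + at → t = (0.5 − 8.50) / -0.4 = 20.0 s
v² = v₀² + 2aΔx → Δx = (0.5² − 8.50²)/(2·-0.4) = 90.0 m

Phase 2 (accelerating): v₀ = 0.500 m/s, a = 0.9 m/s².
v² = v₀² + 2aΔx = 0.500² + 2·0.9·14 = 25.4 → v = 5.04 m/s
t = (v − v₀)/a = (5.04 − 0.500)/0.9 = 5.05 s
Final speed = 5.04 m/s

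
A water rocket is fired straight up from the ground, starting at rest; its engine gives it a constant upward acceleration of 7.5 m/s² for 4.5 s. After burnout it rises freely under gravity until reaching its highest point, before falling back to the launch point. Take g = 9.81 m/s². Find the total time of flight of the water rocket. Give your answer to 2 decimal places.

13.17 s

Phase 1 (powered ascent): v₀ = 0 m/s, a = 7.5 m/s².
v = v₀ + at = 0 + (7.5)(4.5) = 33.8 m/s
Δx = v₀t + ½at² = 0·4.5 + 0.5·7.5·4.5² = 75.9 m

Phase 2 (coasting upward): v₀ = 33.8 m/s, a = -9.81 m/s².
v = v₀ + at → t = (0 − 33.8) / -9.81 = 3.44 s
v² = v₀² + 2aΔx → Δx = (0² − 33.8²)/(2·-9.81) = 58.1 m

Phase 3 (free fall): v₀ = 0 m/s, a = -9.81 m/s².
Falls 134 m from rest: t = √(2·134/9.81) = 5.23 s; v = g·t = 51.3 m/s.
Total time = 4.50 + 3.44 + 5.23 = 13.2 s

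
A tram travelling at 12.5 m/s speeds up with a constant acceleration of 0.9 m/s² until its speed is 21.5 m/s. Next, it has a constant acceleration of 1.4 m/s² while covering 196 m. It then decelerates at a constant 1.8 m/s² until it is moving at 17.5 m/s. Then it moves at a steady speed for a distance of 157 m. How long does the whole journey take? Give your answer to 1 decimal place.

Phase 1 (accelerating): v₀ = 12.5 m/s, a = 0.9 m/s².
v = v₀ + at → t = (21.5 − 12.5) / 0.9 = 10.0 s
v² = v₀² + 2aΔx → Δx = (21.5² − 12.5²)/(2·0.9) = 170 m

Phase 2 (accelerating): v₀ = 21.5 m/s, a = 1.4 m/s².
v² = v₀² + 2aΔx = 21.5² + 2·1.4·196 = 1010 → v = 31.8 m/s
t = (v − v₀)/a = (31.8 − 21.5)/1.4 = 7.36 s

Phase 3 (decelerating): v₀ = 31.8 m/s, a = -1.8 m/s².
v = v₀ + at → t = (17.5 − 31.8) / -1.8 = 7.94 s
v² = v₀² + 2aΔx → Δx = (17.5² − 31.8²)/(2·-1.8) = 196 m

Phase 4 (constant speed): v₀ = 17.5 m/s, a = 0 m/s².
Constant speed: t = d/v = 157/17.5 = 8.97 s
Total time = 10.0 + 7.36 + 7.94 + 8.97 = 34.3 s

34.3 s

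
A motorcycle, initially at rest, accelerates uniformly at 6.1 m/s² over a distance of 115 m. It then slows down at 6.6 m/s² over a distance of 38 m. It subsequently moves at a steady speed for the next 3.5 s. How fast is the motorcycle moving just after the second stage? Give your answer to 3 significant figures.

30.0 m/s

Phase 1 (accelerating): v₀ = 0 m/s, a = 6.1 m/s².
v² = v₀² + 2aΔx = 0² + 2·6.1·115 = 1400 → v = 37.5 m/s
t = (v − v₀)/a = (37.5 − 0)/6.1 = 6.14 s

Phase 2 (decelerating): v₀ = 37.5 m/s, a = -6.6 m/s².
v² = v₀² + 2aΔx = 37.5² + 2·-6.6·38 = 901 → v = 30.0 m/s
t = (v − v₀)/a = (30.0 − 37.5)/-6.6 = 1.13 s
Speed at end of phase 2 = 30.0 m/s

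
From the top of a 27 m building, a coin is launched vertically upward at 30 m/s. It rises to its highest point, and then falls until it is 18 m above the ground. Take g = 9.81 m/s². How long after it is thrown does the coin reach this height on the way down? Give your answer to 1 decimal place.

Phase 1 (rising): v₀ = 30.0 m/s, a = -9.81 m/s².
v = v₀ + at → t = (0 − 30.0) / -9.81 = 3.06 s
v² = v₀² + 2aΔx → Δx = (0² − 30.0²)/(2·-9.81) = 45.9 m

Phase 2 (falling): v₀ = 0 m/s, a = -9.81 m/s².
Falls 54.9 m from rest: t = √(2·54.9/9.81) = 3.34 s; v = g·t = 32.8 m/s.
Total time = 3.06 + 3.34 = 6.40 s

6.4 s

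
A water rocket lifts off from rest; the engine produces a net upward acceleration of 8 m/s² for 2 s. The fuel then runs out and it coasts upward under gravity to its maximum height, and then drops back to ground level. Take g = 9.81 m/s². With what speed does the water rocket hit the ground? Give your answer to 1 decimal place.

23.9 m/s

Phase 1 (powered ascent): v₀ = 0 m/s, a = 8 m/s².
v = v₀ + at = 0 + (8)(2) = 16.0 m/s
Δx = v₀t + ½at² = 0·2 + 0.5·8·2² = 16.0 m

Phase 2 (coasting upward): v₀ = 16.0 m/s, a = -9.81 m/s².
v = v₀ + at → t = (0 − 16.0) / -9.81 = 1.63 s
v² = v₀² + 2aΔx → Δx = (0² − 16.0²)/(2·-9.81) = 13.0 m

Phase 3 (free fall): v₀ = 0 m/s, a = -9.81 m/s².
Falls 29.0 m from rest: t = √(2·29.0/9.81) = 2.43 s; v = g·t = 23.9 m/s.
Impact speed = 23.9 m/s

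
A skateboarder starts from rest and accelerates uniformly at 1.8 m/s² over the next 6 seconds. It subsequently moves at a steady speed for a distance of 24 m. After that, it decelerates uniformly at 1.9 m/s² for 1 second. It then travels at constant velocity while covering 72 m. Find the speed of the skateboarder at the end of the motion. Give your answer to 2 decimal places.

8.90 m/s

Phase 1 (accelerating): v₀ = 0 m/s, a = 1.8 m/s².
v = v₀ + at = 0 + (1.8)(6) = 10.8 m/s
Δx = v₀t + ½at² = 0·6 + 0.5·1.8·6² = 32.4 m

Phase 2 (constant speed): v₀ = 10.8 m/s, a = 0 m/s².
Constant speed: t = d/v = 24/10.8 = 2.22 s

Phase 3 (decelerating): v₀ = 10.8 m/s, a = -1.9 m/s².
v = v₀ + at = 10.8 + (-1.9)(1) = 8.90 m/s
Δx = v₀t + ½at² = 10.8·1 + 0.5·-1.9·1² = 9.85 m

Phase 4 (constant speed): v₀ = 8.90 m/s, a = 0 m/s².
Constant speed: t = d/v = 72/8.90 = 8.09 s
Final speed = 8.90 m/s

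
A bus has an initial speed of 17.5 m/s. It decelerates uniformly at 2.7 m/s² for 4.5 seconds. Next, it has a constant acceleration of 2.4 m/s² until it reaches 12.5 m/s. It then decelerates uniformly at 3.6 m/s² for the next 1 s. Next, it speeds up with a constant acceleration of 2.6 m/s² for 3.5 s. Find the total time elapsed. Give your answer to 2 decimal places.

11.98 s

Phase 1 (decelerating): v₀ = 17.5 m/s, a = -2.7 m/s².
v = v₀ + at = 17.5 + (-2.7)(4.5) = 5.35 m/s
Δx = v₀t + ½at² = 17.5·4.5 + 0.5·-2.7·4.5² = 51.4 m

Phase 2 (accelerating): v₀ = 5.35 m/s, a = 2.4 m/s².
v = v₀ + at → t = (12.5 − 5.35) / 2.4 = 2.98 s
v² = v₀² + 2aΔx → Δx = (12.5² − 5.35²)/(2·2.4) = 26.6 m

Phase 3 (decelerating): v₀ = 12.5 m/s, a = -3.6 m/s².
v = v₀ + at = 12.5 + (-3.6)(1) = 8.90 m/s
Δx = v₀t + ½at² = 12.5·1 + 0.5·-3.6·1² = 10.7 m

Phase 4 (accelerating): v₀ = 8.90 m/s, a = 2.6 m/s².
v = v₀ + at = 8.90 + (2.6)(3.5) = 18.0 m/s
Δx = v₀t + ½at² = 8.90·3.5 + 0.5·2.6·3.5² = 47.1 m
Total time = 4.50 + 2.98 + 1.00 + 3.50 = 12.0 s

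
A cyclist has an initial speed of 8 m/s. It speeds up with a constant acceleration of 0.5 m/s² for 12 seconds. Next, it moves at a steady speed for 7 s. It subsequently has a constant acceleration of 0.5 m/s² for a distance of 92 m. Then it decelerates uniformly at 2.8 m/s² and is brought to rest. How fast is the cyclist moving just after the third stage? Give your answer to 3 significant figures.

17.0 m/s

Phase 1 (accelerating): v₀ = 8.00 m/s, a = 0.5 m/s².
v = v₀ + at = 8.00 + (0.5)(12) = 14.0 m/s
Δx = v₀t + ½at² = 8.00·12 + 0.5·0.5·12² = 132 m

Phase 2 (constant speed): v₀ = 14.0 m/s, a = 0 m/s².
v = v₀ + at = 14.0 + (0)(7) = 14.0 m/s
Δx = v₀t + ½at² = 14.0·7 + 0.5·0·7² = 98.0 m

Phase 3 (accelerating): v₀ = 14.0 m/s, a = 0.5 m/s².
v² = v₀² + 2aΔx = 14.0² + 2·0.5·92 = 288 → v = 17.0 m/s
t = (v − v₀)/a = (17.0 − 14.0)/0.5 = 5.94 s
Speed at end of phase 3 = 17.0 m/s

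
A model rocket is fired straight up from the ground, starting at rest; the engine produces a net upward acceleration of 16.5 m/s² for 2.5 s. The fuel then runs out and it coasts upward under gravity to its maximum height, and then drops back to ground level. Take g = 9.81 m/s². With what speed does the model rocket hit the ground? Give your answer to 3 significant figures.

52.1 m/s

Phase 1 (powered ascent): v₀ = 0 m/s, a = 16.5 m/s².
v = v₀ + at = 0 + (16.5)(2.5) = 41.2 m/s
Δx = v₀t + ½at² = 0·2.5 + 0.5·16.5·2.5² = 51.6 m

Phase 2 (coasting upward): v₀ = 41.2 m/s, a = -9.81 m/s².
v = v₀ + at → t = (0 − 41.2) / -9.81 = 4.20 s
v² = v₀² + 2aΔx → Δx = (0² − 41.2²)/(2·-9.81) = 86.7 m

Phase 3 (free fall): v₀ = 0 m/s, a = -9.81 m/s².
Falls 138 m from rest: t = √(2·138/9.81) = 5.31 s; v = g·t = 52.1 m/s.
Impact speed = 52.1 m/s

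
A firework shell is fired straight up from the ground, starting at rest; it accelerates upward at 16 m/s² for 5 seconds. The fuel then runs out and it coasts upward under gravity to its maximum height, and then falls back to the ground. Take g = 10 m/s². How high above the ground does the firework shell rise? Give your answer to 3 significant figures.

Phase 1 (powered ascent): v₀ = 0 m/s, a = 16 m/s².
v = v₀ + at = 0 + (16)(5) = 80.0 m/s
Δx = v₀t + ½at² = 0·5 + 0.5·16·5² = 200 m

Phase 2 (coasting upward): v₀ = 80.0 m/s, a = -10 m/s².
v = v₀ + at → t = (0 − 80.0) / -10 = 8.00 s
v² = v₀² + 2aΔx → Δx = (0² − 80.0²)/(2·-10) = 320 m
Maximum height = 200 + 320 = 520 m

520 m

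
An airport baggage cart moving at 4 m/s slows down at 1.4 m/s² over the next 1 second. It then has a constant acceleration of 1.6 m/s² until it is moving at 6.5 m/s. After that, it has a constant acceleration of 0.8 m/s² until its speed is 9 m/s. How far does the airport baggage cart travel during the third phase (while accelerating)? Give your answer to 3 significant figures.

Phase 1 (decelerating): v₀ = 4.00 m/s, a = -1.4 m/s².
v = v₀ + at = 4.00 + (-1.4)(1) = 2.60 m/s
Δx = v₀t + ½at² = 4.00·1 + 0.5·-1.4·1² = 3.30 m

Phase 2 (accelerating): v₀ = 2.60 m/s, a = 1.6 m/s².
v = v₀ + at → t = (6.5 − 2.60) / 1.6 = 2.44 s
v² = v₀² + 2aΔx → Δx = (6.5² − 2.60²)/(2·1.6) = 11.1 m

Phase 3 (accelerating): v₀ = 6.50 m/s, a = 0.8 m/s².
v = v₀ + at → t = (9 − 6.50) / 0.8 = 3.12 s
v² = v₀² + 2aΔx → Δx = (9² − 6.50²)/(2·0.8) = 24.2 m
Distance in phase 3 = 24.2 m

24.2 m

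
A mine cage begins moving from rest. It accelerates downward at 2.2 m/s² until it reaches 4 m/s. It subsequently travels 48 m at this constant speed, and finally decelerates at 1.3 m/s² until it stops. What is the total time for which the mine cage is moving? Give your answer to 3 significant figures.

16.9 s

Phase 1 (accelerating): v₀ = 0 m/s, a = 2.2 m/s².
v = v₀ + at → t = (4 − 0) / 2.2 = 1.82 s
v² = v₀² + 2aΔx → Δx = (4² − 0²)/(2·2.2) = 3.64 m

Phase 2 (constant speed): v₀ = 4.00 m/s, a = 0 m/s².
Constant speed: t = d/v = 48/4.00 = 12.0 s

Phase 3 (decelerating): v₀ = 4.00 m/s, a = -1.3 m/s².
v = v₀ + at → t = (0 − 4.00) / -1.3 = 3.08 s
v² = v₀² + 2aΔx → Δx = (0² − 4.00²)/(2·-1.3) = 6.15 m
Total time = 1.82 + 12.0 + 3.08 = 16.9 s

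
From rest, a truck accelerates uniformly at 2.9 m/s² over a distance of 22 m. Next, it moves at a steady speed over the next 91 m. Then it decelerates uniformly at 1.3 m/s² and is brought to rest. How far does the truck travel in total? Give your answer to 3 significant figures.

162 m

Phase 1 (accelerating): v₀ = 0 m/s, a = 2.9 m/s².
v² = v₀² + 2aΔx = 0² + 2·2.9·22 = 128 → v = 11.3 m/s
t = (v − v₀)/a = (11.3 − 0)/2.9 = 3.90 s

Phase 2 (constant speed): v₀ = 11.3 m/s, a = 0 m/s².
Constant speed: t = d/v = 91/11.3 = 8.06 s

Phase 3 (decelerating): v₀ = 11.3 m/s, a = -1.3 m/s².
v = v₀ + at → t = (0 − 11.3) / -1.3 = 8.69 s
v² = v₀² + 2aΔx → Δx = (0² − 11.3²)/(2·-1.3) = 49.1 m
Total distance = 22.0 + 91.0 + 49.1 = 162 m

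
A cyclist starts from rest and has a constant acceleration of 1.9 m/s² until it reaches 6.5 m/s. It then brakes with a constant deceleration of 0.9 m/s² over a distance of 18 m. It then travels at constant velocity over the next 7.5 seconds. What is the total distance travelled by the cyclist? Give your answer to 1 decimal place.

52.7 m

Phase 1 (accelerating): v₀ = 0 m/s, a = 1.9 m/s².
v = v₀ + at → t = (6.5 − 0) / 1.9 = 3.42 s
v² = v₀² + 2aΔx → Δx = (6.5² − 0²)/(2·1.9) = 11.1 m

Phase 2 (decelerating): v₀ = 6.50 m/s, a = -0.9 m/s².
v² = v₀² + 2aΔx = 6.50² + 2·-0.9·18 = 9.85 → v = 3.14 m/s
t = (v − v₀)/a = (3.14 − 6.50)/-0.9 = 3.74 s

Phase 3 (constant speed): v₀ = 3.14 m/s, a = 0 m/s².
v = v₀ + at = 3.14 + (0)(7.5) = 3.14 m/s
Δx = v₀t + ½at² = 3.14·7.5 + 0.5·0·7.5² = 23.5 m
Total distance = 11.1 + 18.0 + 23.5 = 52.7 m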